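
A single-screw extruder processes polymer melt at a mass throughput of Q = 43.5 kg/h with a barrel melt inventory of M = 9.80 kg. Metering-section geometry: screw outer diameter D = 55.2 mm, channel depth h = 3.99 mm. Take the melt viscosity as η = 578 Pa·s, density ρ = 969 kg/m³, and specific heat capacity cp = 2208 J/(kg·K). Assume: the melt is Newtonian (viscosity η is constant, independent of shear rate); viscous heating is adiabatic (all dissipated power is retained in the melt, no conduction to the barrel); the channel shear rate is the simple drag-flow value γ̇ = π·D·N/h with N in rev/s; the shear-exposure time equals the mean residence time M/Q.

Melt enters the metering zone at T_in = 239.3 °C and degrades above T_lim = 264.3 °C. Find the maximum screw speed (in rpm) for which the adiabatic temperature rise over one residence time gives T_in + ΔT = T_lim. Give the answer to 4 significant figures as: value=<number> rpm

Convert throughput: Q = 43.5 kg/h = 43.5/3600 = 0.0120833 kg/s
t_res = M / Q_s = 9.80 ÷ 0.0120833 = 811.034 s
Geometry in SI: D = 55.2 mm → 0.0552 m, h = 3.99 mm → 0.00399 m
ΔT_a = T_lim − T_in = 264.3 °C − 239.3 °C = 25 K
γ̇_max² = ΔT_a·ρ·cp / (η·t_res) = [25 × 969 × 2208] / [578 × 811.034] = 114.103 s⁻²
γ̇_max = √114.103 = 10.6819 s⁻¹
N_max = γ̇_max·h / (π·D) = 10.6819 · 0.00399 / (π · 0.0552) = 0.245772 rev/s = 14.7463 rpm

value=14.75 rpm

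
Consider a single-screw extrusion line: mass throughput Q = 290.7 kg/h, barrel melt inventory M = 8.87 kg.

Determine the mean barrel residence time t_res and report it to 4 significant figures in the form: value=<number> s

Throughput in SI: Q_s = 290.7 kg/h ÷ 3600 s/h = 0.08075 kg/s
Mean residence time: t_res = M/Q_s = 8.87 kg / 0.08075 kg/s = 109.845 s

value=109.8 s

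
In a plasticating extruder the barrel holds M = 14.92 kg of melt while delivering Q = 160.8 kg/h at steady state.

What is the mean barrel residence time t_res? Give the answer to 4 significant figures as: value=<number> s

value=334.0 s

Throughput in SI: Q_s = 160.8 kg/h ÷ 3600 s/h = 0.0446667 kg/s
Mean residence time: t_res = M/Q_s = 14.92 kg / 0.0446667 kg/s = 334.03 s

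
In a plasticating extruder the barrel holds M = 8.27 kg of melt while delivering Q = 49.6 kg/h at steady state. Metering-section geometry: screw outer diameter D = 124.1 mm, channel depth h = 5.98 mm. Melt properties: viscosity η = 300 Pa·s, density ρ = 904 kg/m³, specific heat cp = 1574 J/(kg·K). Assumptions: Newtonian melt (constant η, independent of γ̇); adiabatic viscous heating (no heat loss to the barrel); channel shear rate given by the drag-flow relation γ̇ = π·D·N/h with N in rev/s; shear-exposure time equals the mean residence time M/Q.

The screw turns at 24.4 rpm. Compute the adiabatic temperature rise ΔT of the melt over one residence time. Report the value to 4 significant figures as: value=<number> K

value=88.96 K

Convert throughput: Q = 49.6 kg/h = 49.6/3600 = 0.0137778 kg/s
t_res = M / Q_s = 8.27 ÷ 0.0137778 = 600.242 s
Convert to SI: D = 0.1241 m, h = 0.00598 m, N = 24.4/60 = 0.406667 rev/s
γ̇ = π D N / h = (π)(0.1241)(0.406667) / 0.00598 = 26.513 s⁻¹
Adiabatic rise: ΔT = η γ̇² t_res / (ρ cp) = 300·(26.513)²·600.242 / (904·1574) = 88.9595 K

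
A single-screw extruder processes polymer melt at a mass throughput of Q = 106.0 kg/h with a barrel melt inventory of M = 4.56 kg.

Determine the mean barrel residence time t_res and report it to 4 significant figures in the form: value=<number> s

Q_s = Q / 3600 = 106.0 / 3600 = 0.0294444 kg/s
Mean residence time: t_res = M/Q_s = 4.56 kg / 0.0294444 kg/s = 154.868 s

value=154.9 s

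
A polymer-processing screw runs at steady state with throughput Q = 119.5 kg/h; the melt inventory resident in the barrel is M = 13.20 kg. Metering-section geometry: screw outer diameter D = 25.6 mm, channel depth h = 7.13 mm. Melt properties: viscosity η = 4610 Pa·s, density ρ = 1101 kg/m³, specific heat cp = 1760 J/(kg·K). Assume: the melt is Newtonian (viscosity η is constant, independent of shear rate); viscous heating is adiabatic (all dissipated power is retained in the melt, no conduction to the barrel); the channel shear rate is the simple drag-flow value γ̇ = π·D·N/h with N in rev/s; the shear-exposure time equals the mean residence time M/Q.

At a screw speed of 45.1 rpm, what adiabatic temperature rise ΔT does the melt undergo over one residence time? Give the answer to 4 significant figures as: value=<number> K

value=68.01 K

Q_s = Q / 3600 = 119.5 / 3600 = 0.0331944 kg/s
t_res = M / Q_s = 13.20 ÷ 0.0331944 = 397.657 s
D = 25.6 mm = 0.0256 m;  h = 7.13 mm = 0.00713 m;  N = 45.1 rpm / 60 = 0.751667 rev/s
γ̇ = π D N / h = (π)(0.0256)(0.751667) / 0.00713 = 8.47863 s⁻¹
Adiabatic rise: ΔT = η γ̇² t_res / (ρ cp) = 4610·(8.47863)²·397.657 / (1101·1760) = 68.0081 K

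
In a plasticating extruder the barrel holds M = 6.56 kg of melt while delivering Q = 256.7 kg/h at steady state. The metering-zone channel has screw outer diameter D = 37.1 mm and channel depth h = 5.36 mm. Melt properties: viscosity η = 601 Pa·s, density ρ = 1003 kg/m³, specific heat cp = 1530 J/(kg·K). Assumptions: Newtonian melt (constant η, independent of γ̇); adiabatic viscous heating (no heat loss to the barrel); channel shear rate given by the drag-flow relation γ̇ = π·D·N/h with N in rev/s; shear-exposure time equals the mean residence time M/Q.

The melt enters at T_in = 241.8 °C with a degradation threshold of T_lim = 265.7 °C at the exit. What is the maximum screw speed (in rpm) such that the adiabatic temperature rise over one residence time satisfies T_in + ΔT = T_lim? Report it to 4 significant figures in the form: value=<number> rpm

Convert throughput: Q = 256.7 kg/h = 256.7/3600 = 0.0713056 kg/s
Mean residence time: t_res = M/Q_s = 6.56 kg / 0.0713056 kg/s = 91.9984 s
D = 37.1 mm = 0.0371 m;  h = 5.36 mm = 0.00536 m
ΔT_a = T_lim − T_in = 265.7 − 241.8 = 23.9 K
Invert ΔT = ηγ̇²t_res/(ρcp) for γ̇: γ̇_max² = ΔT_a ρ cp / (η t_res) = 23.9·1003·1530 / (601·91.9984) = 663.339 s⁻²
Take the square root: γ̇_max = √(663.339) = 25.7554 s⁻¹
Solve γ̇ = πDN/h for N: N_max = γ̇_max·h/(π·D) = 25.7554 × 0.00536 / (π × 0.0371) = 1.18443 rev/s = 71.0657 rpm

value=71.07 rpm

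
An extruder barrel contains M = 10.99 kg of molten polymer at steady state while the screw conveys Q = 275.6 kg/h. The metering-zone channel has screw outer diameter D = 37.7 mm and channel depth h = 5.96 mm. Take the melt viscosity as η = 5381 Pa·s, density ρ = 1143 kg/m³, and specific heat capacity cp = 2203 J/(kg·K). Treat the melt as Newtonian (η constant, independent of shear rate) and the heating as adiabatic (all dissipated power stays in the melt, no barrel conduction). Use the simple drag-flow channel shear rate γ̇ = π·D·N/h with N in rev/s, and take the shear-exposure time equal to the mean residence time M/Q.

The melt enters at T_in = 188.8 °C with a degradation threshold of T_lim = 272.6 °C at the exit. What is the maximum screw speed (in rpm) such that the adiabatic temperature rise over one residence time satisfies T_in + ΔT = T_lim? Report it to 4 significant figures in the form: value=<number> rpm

value=49.90 rpm

Throughput in SI: Q_s = 275.6 kg/h ÷ 3600 s/h = 0.0765556 kg/s
t_res = M / Q_s = 10.99 ÷ 0.0765556 = 143.556 s
Convert to metres: D = 0.0377 m, h = 0.00596 m
ΔT_a = T_lim − T_in = 272.6 °C − 188.8 °C = 83.8 K
Invert ΔT = ηγ̇²t_res/(ρcp) for γ̇: γ̇_max² = ΔT_a ρ cp / (η t_res) = 83.8·1143·2203 / (5381·143.556) = 273.162 s⁻²
γ̇_max = √273.162 = 16.5276 s⁻¹
N_max = γ̇_max h / (πD) = 16.5276·0.00596/(π·0.0377) = 0.831698 rev/s → ×60 = 49.9019 rpm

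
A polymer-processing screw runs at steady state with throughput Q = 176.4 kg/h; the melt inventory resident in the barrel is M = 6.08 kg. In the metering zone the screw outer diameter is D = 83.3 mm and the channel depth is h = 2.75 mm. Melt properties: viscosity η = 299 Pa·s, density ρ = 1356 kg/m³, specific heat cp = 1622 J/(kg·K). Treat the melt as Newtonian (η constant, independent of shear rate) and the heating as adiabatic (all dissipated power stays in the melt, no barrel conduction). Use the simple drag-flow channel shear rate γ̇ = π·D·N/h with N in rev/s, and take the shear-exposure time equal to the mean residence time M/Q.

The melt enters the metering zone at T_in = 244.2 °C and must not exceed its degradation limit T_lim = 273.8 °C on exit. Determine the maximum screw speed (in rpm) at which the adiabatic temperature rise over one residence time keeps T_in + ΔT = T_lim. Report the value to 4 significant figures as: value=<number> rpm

value=26.41 rpm

Convert throughput: Q = 176.4 kg/h = 176.4/3600 = 0.049 kg/s
t_res = M / Q_s = 6.08 ÷ 0.049 = 124.082 s
Geometry in SI: D = 83.3 mm → 0.0833 m, h = 2.75 mm → 0.00275 m
ΔT_a = T_lim − T_in = 273.8 °C − 244.2 °C = 29.6 K
Invert ΔT = ηγ̇²t_res/(ρcp) for γ̇: γ̇_max² = ΔT_a ρ cp / (η t_res) = 29.6·1356·1622 / (299·124.082) = 1754.78 s⁻²
γ̇_max = sqrt(1754.78) = 41.8901 s⁻¹
Solve γ̇ = πDN/h for N: N_max = γ̇_max·h/(π·D) = 41.8901 × 0.00275 / (π × 0.0833) = 0.4402 rev/s = 26.412 rpm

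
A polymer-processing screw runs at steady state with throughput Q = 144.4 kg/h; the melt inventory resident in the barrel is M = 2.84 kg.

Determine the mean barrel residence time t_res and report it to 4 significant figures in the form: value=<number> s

value=70.80 s

Throughput in SI: Q_s = 144.4 kg/h ÷ 3600 s/h = 0.0401111 kg/s
Mean residence time: t_res = M/Q_s = 2.84 kg / 0.0401111 kg/s = 70.8033 s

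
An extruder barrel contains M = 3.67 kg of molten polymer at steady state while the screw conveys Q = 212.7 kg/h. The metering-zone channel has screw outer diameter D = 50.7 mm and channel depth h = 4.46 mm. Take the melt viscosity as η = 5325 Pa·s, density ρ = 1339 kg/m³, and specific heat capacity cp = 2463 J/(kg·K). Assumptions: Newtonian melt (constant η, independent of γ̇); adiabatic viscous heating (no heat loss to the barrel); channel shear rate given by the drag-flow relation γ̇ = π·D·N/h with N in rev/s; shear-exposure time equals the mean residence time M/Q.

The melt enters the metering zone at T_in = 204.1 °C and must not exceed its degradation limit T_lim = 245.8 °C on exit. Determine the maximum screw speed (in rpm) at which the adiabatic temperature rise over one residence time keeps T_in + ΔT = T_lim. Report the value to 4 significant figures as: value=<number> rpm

Throughput in SI: Q_s = 212.7 kg/h ÷ 3600 s/h = 0.0590833 kg/s
t_res = M / Q_s = 3.67 / 0.0590833 = 62.1157 s
Geometry in SI: D = 50.7 mm → 0.0507 m, h = 4.46 mm → 0.00446 m
ΔT_a = T_lim − T_in = 245.8 − 204.1 = 41.7 K
γ̇_max² = ΔT_a·ρ·cp / (η·t_res) = [41.7 × 1339 × 2463] / [5325 × 62.1157] = 415.777 s⁻²
γ̇_max = √415.777 = 20.3906 s⁻¹
N_max = γ̇_max·h / (π·D) = 20.3906 · 0.00446 / (π · 0.0507) = 0.570962 rev/s = 34.2577 rpm

value=34.26 rpm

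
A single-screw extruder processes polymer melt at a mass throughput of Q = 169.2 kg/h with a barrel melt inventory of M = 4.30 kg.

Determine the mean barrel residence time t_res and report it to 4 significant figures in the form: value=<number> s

value=91.49 s

Convert throughput: Q = 169.2 kg/h = 169.2/3600 = 0.047 kg/s
t_res = M / Q_s = 4.30 ÷ 0.047 = 91.4894 s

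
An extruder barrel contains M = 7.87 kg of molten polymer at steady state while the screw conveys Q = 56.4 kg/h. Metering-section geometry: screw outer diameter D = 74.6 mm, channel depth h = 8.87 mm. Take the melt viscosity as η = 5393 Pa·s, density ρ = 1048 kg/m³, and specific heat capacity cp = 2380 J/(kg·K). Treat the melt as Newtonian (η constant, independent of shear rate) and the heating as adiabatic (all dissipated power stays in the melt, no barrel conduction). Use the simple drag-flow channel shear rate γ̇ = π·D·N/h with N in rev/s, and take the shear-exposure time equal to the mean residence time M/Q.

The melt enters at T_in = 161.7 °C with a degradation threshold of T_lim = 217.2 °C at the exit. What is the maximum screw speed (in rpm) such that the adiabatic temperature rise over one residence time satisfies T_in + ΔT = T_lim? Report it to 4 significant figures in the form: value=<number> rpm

Convert throughput: Q = 56.4 kg/h = 56.4/3600 = 0.0156667 kg/s
Mean residence time: t_res = M/Q_s = 7.87 kg / 0.0156667 kg/s = 502.34 s
Convert to metres: D = 0.0746 m, h = 0.00887 m
ΔT_a = T_lim − T_in = 217.2 − 161.7 = 55.5 K
γ̇_max² = ΔT_a·ρ·cp / (η·t_res) = [55.5 × 1048 × 2380] / [5393 × 502.34] = 51.0979 s⁻²
γ̇_max = √51.0979 = 7.14828 s⁻¹
N_max = γ̇_max h / (πD) = 7.14828·0.00887/(π·0.0746) = 0.270543 rev/s → ×60 = 16.2326 rpm

value=16.23 rpm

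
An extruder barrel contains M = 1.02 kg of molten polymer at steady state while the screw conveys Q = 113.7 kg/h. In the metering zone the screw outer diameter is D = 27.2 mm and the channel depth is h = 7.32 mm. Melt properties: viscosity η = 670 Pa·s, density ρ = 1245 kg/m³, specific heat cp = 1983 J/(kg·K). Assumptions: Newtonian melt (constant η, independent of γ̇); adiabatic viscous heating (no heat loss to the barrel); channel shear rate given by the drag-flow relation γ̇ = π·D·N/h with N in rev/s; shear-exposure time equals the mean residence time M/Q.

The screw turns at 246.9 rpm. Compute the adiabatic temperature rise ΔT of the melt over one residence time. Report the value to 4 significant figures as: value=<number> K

value=20.22 K

Throughput in SI: Q_s = 113.7 kg/h ÷ 3600 s/h = 0.0315833 kg/s
t_res = M / Q_s = 1.02 ÷ 0.0315833 = 32.2955 s
Geometry in metres: D = 27.2 mm → 0.0272 m, h = 7.32 mm → 0.00732 m; screw speed N = 246.9 rpm = 4.115 rev/s
γ̇ = π·D·N / h = π · 0.0272 · 4.115 / 0.00732 = 48.0372 s⁻¹
ΔT = η·γ̇²·t_res / (ρ·cp) = 670 · (48.0372)² · 32.2955 / (1245 · 1983) = 20.2246 K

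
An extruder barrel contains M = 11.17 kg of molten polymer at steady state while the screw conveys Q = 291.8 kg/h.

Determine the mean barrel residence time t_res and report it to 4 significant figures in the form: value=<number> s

Q_s = Q / 3600 = 291.8 / 3600 = 0.0810556 kg/s
t_res = M / Q_s = 11.17 ÷ 0.0810556 = 137.807 s

value=137.8 s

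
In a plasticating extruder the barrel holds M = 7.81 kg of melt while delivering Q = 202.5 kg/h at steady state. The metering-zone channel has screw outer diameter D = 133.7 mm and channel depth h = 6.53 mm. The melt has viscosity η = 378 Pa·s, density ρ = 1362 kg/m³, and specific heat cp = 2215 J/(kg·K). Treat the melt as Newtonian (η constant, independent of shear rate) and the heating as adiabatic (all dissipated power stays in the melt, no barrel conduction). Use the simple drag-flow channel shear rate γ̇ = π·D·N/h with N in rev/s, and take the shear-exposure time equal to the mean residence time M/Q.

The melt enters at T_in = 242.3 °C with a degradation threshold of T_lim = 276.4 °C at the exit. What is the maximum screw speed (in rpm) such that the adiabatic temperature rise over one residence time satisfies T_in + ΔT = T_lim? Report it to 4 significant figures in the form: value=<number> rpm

value=41.30 rpm

Throughput in SI: Q_s = 202.5 kg/h ÷ 3600 s/h = 0.05625 kg/s
Mean residence time: t_res = M/Q_s = 7.81 kg / 0.05625 kg/s = 138.844 s
Convert to metres: D = 0.1337 m, h = 0.00653 m
ΔT_a = T_lim − T_in = 276.4 °C − 242.3 °C = 34.1 K
γ̇_max² = ΔT_a·ρ·cp/(η·t_res) = 34.1·1362·2215/(378·138.844) = 1960.13 s⁻²
Take the square root: γ̇_max = √(1960.13) = 44.2734 s⁻¹
N_max = γ̇_max h / (πD) = 44.2734·0.00653/(π·0.1337) = 0.688295 rev/s → ×60 = 41.2977 rpm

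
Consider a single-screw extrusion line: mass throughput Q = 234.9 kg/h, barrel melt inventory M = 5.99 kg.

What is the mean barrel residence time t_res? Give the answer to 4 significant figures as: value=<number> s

value=91.80 s

Throughput in SI: Q_s = 234.9 kg/h ÷ 3600 s/h = 0.06525 kg/s
Mean residence time: t_res = M/Q_s = 5.99 kg / 0.06525 kg/s = 91.8008 s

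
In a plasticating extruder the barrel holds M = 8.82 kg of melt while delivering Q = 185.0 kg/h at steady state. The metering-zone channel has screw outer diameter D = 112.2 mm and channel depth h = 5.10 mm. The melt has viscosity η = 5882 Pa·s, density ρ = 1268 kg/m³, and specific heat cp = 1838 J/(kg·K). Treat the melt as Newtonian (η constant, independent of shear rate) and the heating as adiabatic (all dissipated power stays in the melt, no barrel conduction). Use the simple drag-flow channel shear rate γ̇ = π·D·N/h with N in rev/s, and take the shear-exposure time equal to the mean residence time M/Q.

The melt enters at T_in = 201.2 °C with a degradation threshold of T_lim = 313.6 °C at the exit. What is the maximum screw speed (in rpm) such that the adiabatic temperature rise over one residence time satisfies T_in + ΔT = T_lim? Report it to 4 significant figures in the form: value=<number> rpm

value=13.98 rpm

Throughput in SI: Q_s = 185.0 kg/h ÷ 3600 s/h = 0.0513889 kg/s
Mean residence time: t_res = M/Q_s = 8.82 kg / 0.0513889 kg/s = 171.632 s
D = 112.2 mm = 0.1122 m;  h = 5.10 mm = 0.0051 m
ΔT_a = T_lim − T_in = 313.6 − 201.2 = 112.4 K
Invert ΔT = ηγ̇²t_res/(ρcp) for γ̇: γ̇_max² = ΔT_a ρ cp / (η t_res) = 112.4·1268·1838 / (5882·171.632) = 259.482 s⁻²
γ̇_max = sqrt(259.482) = 16.1084 s⁻¹
N_max = γ̇_max·h / (π·D) = 16.1084 · 0.0051 / (π · 0.1122) = 0.233067 rev/s = 13.984 rpm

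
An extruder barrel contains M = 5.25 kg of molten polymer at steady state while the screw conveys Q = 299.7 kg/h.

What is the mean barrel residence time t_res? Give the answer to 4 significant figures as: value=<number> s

Convert throughput: Q = 299.7 kg/h = 299.7/3600 = 0.08325 kg/s
t_res = M / Q_s = 5.25 / 0.08325 = 63.0631 s

value=63.06 s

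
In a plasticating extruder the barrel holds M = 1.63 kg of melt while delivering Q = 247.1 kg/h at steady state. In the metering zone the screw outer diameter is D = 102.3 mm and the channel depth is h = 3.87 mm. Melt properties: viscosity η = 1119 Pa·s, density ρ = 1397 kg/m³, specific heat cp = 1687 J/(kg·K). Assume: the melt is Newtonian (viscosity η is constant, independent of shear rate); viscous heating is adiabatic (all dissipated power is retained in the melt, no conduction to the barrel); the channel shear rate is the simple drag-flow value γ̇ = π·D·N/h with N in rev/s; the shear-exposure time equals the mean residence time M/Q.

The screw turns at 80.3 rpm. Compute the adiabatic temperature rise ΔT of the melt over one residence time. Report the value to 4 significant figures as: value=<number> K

Convert throughput: Q = 247.1 kg/h = 247.1/3600 = 0.0686389 kg/s
Mean residence time: t_res = M/Q_s = 1.63 kg / 0.0686389 kg/s = 23.7475 s
D = 102.3 mm = 0.1023 m;  h = 3.87 mm = 0.00387 m;  N = 80.3 rpm / 60 = 1.33833 rev/s
γ̇ = π·D·N / h = π · 0.1023 · 1.33833 / 0.00387 = 111.142 s⁻¹
ΔT = η·γ̇²·t_res/(ρ·cp) = [1119 × 111.142² × 23.7475] / [1397 × 1687] = 139.282 K

value=139.3 K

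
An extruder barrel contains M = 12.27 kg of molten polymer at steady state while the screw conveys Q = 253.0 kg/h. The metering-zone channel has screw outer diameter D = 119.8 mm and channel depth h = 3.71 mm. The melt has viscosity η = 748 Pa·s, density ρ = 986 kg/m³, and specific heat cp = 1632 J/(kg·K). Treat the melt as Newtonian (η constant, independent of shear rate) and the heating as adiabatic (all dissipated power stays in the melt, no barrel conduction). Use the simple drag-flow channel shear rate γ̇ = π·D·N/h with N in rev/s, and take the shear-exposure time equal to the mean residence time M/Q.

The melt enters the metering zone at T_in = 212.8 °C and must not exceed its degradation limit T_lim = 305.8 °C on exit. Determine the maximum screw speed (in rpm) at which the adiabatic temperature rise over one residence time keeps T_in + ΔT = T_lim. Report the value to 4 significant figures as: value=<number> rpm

Throughput in SI: Q_s = 253.0 kg/h ÷ 3600 s/h = 0.0702778 kg/s
Mean residence time: t_res = M/Q_s = 12.27 kg / 0.0702778 kg/s = 174.593 s
D = 119.8 mm = 0.1198 m;  h = 3.71 mm = 0.00371 m
ΔT_a = T_lim − T_in = 305.8 − 212.8 = 93 K
Invert ΔT = ηγ̇²t_res/(ρcp) for γ̇: γ̇_max² = ΔT_a ρ cp / (η t_res) = 93·986·1632 / (748·174.593) = 1145.91 s⁻²
γ̇_max = sqrt(1145.91) = 33.8513 s⁻¹
Solve γ̇ = πDN/h for N: N_max = γ̇_max·h/(π·D) = 33.8513 × 0.00371 / (π × 0.1198) = 0.33369 rev/s = 20.0214 rpm

value=20.02 rpm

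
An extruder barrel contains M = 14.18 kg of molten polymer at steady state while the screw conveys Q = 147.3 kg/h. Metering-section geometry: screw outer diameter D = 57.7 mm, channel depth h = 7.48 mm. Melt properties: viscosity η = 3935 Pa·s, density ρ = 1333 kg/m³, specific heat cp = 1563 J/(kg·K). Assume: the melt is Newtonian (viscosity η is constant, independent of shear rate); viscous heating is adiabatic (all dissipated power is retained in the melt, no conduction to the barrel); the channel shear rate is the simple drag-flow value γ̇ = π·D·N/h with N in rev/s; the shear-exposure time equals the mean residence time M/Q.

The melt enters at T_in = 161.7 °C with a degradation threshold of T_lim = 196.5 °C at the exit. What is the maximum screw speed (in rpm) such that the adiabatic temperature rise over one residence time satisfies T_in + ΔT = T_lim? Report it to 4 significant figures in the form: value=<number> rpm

Throughput in SI: Q_s = 147.3 kg/h ÷ 3600 s/h = 0.0409167 kg/s
t_res = M / Q_s = 14.18 ÷ 0.0409167 = 346.558 s
D = 57.7 mm = 0.0577 m;  h = 7.48 mm = 0.00748 m
ΔT_a = T_lim − T_in = 196.5 − 161.7 = 34.8 K
γ̇_max² = ΔT_a·ρ·cp/(η·t_res) = 34.8·1333·1563/(3935·346.558) = 53.1677 s⁻²
γ̇_max = sqrt(53.1677) = 7.29162 s⁻¹
N_max = γ̇_max·h / (π·D) = 7.29162 · 0.00748 / (π · 0.0577) = 0.300884 rev/s = 18.0531 rpm

value=18.05 rpm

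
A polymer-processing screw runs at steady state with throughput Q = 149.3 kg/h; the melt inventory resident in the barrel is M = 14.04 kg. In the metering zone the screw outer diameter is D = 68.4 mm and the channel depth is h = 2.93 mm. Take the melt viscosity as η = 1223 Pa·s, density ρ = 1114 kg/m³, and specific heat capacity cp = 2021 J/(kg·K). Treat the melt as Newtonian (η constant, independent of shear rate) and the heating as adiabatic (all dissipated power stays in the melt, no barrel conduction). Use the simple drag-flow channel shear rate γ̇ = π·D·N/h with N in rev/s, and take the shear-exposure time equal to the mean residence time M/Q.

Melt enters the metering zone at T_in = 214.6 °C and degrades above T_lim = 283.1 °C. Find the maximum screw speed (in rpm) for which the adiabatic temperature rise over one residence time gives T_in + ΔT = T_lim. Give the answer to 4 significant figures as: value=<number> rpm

value=15.79 rpm

Throughput in SI: Q_s = 149.3 kg/h ÷ 3600 s/h = 0.0414722 kg/s
Mean residence time: t_res = M/Q_s = 14.04 kg / 0.0414722 kg/s = 338.54 s
Convert to metres: D = 0.0684 m, h = 0.00293 m
ΔT_a = T_lim − T_in = 283.1 − 214.6 = 68.5 K
Invert ΔT = ηγ̇²t_res/(ρcp) for γ̇: γ̇_max² = ΔT_a ρ cp / (η t_res) = 68.5·1114·2021 / (1223·338.54) = 372.482 s⁻²
γ̇_max = sqrt(372.482) = 19.2998 s⁻¹
N_max = γ̇_max·h / (π·D) = 19.2998 · 0.00293 / (π · 0.0684) = 0.263157 rev/s = 15.7894 rpm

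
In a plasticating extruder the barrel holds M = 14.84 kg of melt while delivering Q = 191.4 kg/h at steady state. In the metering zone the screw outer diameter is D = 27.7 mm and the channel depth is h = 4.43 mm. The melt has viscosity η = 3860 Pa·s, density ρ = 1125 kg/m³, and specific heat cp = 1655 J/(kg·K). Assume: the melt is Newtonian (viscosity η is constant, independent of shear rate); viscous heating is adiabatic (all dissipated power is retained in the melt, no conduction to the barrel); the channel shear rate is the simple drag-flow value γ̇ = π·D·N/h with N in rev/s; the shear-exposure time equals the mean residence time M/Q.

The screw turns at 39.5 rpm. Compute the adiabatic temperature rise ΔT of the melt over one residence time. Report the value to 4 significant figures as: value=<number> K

Q_s = Q / 3600 = 191.4 / 3600 = 0.0531667 kg/s
t_res = M / Q_s = 14.84 ÷ 0.0531667 = 279.122 s
Geometry in metres: D = 27.7 mm → 0.0277 m, h = 4.43 mm → 0.00443 m; screw speed N = 39.5 rpm = 0.658333 rev/s
Shear rate: γ̇ = πDN/h = π·0.0277·0.658333/0.00443 = 12.9322 s⁻¹
ΔT = η·γ̇²·t_res / (ρ·cp) = 3860 · (12.9322)² · 279.122 / (1125 · 1655) = 96.7776 K

value=96.78 K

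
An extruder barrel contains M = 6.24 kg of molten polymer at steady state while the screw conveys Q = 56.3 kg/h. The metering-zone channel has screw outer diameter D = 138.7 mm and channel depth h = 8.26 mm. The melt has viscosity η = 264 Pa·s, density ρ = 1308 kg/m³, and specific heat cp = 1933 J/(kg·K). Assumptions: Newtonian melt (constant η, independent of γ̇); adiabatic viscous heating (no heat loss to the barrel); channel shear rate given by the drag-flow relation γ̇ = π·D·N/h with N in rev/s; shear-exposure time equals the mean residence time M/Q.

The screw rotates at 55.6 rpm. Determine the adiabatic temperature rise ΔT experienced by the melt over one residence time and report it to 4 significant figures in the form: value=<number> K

value=99.56 K

Q_s = Q / 3600 = 56.3 / 3600 = 0.0156389 kg/s
Mean residence time: t_res = M/Q_s = 6.24 kg / 0.0156389 kg/s = 399.005 s
Convert to SI: D = 0.1387 m, h = 0.00826 m, N = 55.6/60 = 0.926667 rev/s
γ̇ = π·D·N / h = π · 0.1387 · 0.926667 / 0.00826 = 48.8843 s⁻¹
ΔT = η·γ̇²·t_res / (ρ·cp) = 264 · (48.8843)² · 399.005 / (1308 · 1933) = 99.5595 K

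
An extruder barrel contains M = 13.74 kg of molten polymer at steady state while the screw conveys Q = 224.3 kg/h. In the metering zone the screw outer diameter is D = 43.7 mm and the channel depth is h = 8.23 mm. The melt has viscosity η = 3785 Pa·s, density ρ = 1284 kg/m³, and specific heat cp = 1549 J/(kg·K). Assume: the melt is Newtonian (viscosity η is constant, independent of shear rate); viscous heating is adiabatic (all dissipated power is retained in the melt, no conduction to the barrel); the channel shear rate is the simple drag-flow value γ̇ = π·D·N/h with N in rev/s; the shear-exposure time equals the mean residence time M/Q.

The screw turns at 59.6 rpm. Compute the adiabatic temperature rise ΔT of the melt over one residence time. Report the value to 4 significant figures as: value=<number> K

value=115.2 K

Q_s = Q / 3600 = 224.3 / 3600 = 0.0623056 kg/s
t_res = M / Q_s = 13.74 / 0.0623056 = 220.526 s
Geometry in metres: D = 43.7 mm → 0.0437 m, h = 8.23 mm → 0.00823 m; screw speed N = 59.6 rpm = 0.993333 rev/s
γ̇ = π D N / h = (π)(0.0437)(0.993333) / 0.00823 = 16.5702 s⁻¹
ΔT = η·γ̇²·t_res / (ρ·cp) = 3785 · (16.5702)² · 220.526 / (1284 · 1549) = 115.229 K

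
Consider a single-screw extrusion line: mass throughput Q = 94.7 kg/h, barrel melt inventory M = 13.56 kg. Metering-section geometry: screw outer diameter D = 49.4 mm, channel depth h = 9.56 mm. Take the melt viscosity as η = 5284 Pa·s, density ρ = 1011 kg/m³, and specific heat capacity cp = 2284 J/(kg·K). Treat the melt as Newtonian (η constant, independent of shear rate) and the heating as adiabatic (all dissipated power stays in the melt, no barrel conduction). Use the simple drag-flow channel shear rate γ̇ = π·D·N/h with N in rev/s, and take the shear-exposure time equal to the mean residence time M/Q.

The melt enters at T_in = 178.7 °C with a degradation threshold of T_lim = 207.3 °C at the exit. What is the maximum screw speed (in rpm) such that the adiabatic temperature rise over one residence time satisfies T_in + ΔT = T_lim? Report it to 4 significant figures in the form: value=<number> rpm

Throughput in SI: Q_s = 94.7 kg/h ÷ 3600 s/h = 0.0263056 kg/s
Mean residence time: t_res = M/Q_s = 13.56 kg / 0.0263056 kg/s = 515.48 s
D = 49.4 mm = 0.0494 m;  h = 9.56 mm = 0.00956 m
Allowable rise: ΔT_a = T_lim − T_in = 207.3 − 178.7 = 28.6 K
Invert ΔT = ηγ̇²t_res/(ρcp) for γ̇: γ̇_max² = ΔT_a ρ cp / (η t_res) = 28.6·1011·2284 / (5284·515.48) = 24.2459 s⁻²
Take the square root: γ̇_max = √(24.2459) = 4.92401 s⁻¹
Solve γ̇ = πDN/h for N: N_max = γ̇_max·h/(π·D) = 4.92401 × 0.00956 / (π × 0.0494) = 0.303319 rev/s = 18.1992 rpm

value=18.20 rpm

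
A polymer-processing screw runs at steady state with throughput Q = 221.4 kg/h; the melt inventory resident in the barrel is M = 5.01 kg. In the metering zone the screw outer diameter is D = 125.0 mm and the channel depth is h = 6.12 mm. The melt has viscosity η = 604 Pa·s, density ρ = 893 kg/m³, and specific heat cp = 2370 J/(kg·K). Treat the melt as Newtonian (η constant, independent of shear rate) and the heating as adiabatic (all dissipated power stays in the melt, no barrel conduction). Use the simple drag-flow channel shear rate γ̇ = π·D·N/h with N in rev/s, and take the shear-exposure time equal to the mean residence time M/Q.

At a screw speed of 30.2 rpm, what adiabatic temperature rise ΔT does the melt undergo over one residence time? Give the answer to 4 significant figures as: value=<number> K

value=24.25 K

Q_s = Q / 3600 = 221.4 / 3600 = 0.0615 kg/s
Mean residence time: t_res = M/Q_s = 5.01 kg / 0.0615 kg/s = 81.4634 s
Convert to SI: D = 0.125 m, h = 0.00612 m, N = 30.2/60 = 0.503333 rev/s
Shear rate: γ̇ = πDN/h = π·0.125·0.503333/0.00612 = 32.2971 s⁻¹
ΔT = η·γ̇²·t_res/(ρ·cp) = [604 × 32.2971² × 81.4634] / [893 × 2370] = 24.2509 K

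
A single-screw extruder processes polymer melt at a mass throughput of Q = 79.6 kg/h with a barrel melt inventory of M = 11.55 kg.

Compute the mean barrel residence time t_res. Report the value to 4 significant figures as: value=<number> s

value=522.4 s

Convert throughput: Q = 79.6 kg/h = 79.6/3600 = 0.0221111 kg/s
Mean residence time: t_res = M/Q_s = 11.55 kg / 0.0221111 kg/s = 522.362 s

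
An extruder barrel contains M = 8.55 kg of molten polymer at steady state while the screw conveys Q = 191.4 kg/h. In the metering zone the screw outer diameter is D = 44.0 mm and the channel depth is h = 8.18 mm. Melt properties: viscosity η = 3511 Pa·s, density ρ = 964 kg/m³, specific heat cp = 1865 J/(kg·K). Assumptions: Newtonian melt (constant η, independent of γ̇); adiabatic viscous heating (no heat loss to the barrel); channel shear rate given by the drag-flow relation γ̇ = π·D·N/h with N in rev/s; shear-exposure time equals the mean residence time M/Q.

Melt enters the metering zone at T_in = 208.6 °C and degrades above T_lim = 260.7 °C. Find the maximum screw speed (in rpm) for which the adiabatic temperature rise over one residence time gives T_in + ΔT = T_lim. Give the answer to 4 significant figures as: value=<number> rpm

Throughput in SI: Q_s = 191.4 kg/h ÷ 3600 s/h = 0.0531667 kg/s
t_res = M / Q_s = 8.55 / 0.0531667 = 160.815 s
Convert to metres: D = 0.044 m, h = 0.00818 m
ΔT_a = T_lim − T_in = 260.7 − 208.6 = 52.1 K
γ̇_max² = ΔT_a·ρ·cp/(η·t_res) = 52.1·964·1865/(3511·160.815) = 165.896 s⁻²
Take the square root: γ̇_max = √(165.896) = 12.8801 s⁻¹
N_max = γ̇_max·h / (π·D) = 12.8801 · 0.00818 / (π · 0.044) = 0.7622 rev/s = 45.732 rpm

value=45.73 rpm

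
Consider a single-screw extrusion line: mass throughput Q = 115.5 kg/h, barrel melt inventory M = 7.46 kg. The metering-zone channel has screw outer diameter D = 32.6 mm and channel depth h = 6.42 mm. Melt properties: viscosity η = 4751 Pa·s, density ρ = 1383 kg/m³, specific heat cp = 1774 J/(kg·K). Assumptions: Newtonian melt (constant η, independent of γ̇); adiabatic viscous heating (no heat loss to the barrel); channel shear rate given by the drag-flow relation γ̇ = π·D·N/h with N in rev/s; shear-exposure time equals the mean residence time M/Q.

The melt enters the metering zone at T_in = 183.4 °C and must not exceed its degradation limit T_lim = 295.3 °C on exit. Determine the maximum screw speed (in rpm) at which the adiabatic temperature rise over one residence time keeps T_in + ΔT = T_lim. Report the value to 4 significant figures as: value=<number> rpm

value=59.29 rpm

Convert throughput: Q = 115.5 kg/h = 115.5/3600 = 0.0320833 kg/s
Mean residence time: t_res = M/Q_s = 7.46 kg / 0.0320833 kg/s = 232.519 s
Convert to metres: D = 0.0326 m, h = 0.00642 m
ΔT_a = T_lim − T_in = 295.3 °C − 183.4 °C = 111.9 K
γ̇_max² = ΔT_a·ρ·cp/(η·t_res) = 111.9·1383·1774/(4751·232.519) = 248.52 s⁻²
γ̇_max = √248.52 = 15.7645 s⁻¹
N_max = γ̇_max h / (πD) = 15.7645·0.00642/(π·0.0326) = 0.988208 rev/s → ×60 = 59.2925 rpm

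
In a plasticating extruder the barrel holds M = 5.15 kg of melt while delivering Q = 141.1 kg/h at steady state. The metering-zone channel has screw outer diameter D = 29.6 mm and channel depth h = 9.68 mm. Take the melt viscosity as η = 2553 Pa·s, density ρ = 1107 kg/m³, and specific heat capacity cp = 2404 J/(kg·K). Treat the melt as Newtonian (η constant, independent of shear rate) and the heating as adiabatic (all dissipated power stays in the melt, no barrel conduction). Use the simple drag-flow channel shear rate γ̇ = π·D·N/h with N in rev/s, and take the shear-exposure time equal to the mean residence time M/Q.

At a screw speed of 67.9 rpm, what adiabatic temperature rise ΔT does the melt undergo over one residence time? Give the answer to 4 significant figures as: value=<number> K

value=14.90 K

Q_s = Q / 3600 = 141.1 / 3600 = 0.0391944 kg/s
t_res = M / Q_s = 5.15 / 0.0391944 = 131.396 s
D = 29.6 mm = 0.0296 m;  h = 9.68 mm = 0.00968 m;  N = 67.9 rpm / 60 = 1.13167 rev/s
Shear rate: γ̇ = πDN/h = π·0.0296·1.13167/0.00968 = 10.8714 s⁻¹
Adiabatic rise: ΔT = η γ̇² t_res / (ρ cp) = 2553·(10.8714)²·131.396 / (1107·2404) = 14.8978 K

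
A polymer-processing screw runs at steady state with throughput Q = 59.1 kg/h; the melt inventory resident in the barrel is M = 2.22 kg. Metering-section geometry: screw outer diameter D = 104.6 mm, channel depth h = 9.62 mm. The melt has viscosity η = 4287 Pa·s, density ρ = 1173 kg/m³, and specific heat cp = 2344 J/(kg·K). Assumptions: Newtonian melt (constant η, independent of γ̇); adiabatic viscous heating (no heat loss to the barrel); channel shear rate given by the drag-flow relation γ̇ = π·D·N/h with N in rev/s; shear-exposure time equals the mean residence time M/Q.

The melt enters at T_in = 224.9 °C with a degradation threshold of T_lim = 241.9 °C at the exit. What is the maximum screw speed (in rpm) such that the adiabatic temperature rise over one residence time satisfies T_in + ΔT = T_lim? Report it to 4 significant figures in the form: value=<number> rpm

value=15.77 rpm

Convert throughput: Q = 59.1 kg/h = 59.1/3600 = 0.0164167 kg/s
Mean residence time: t_res = M/Q_s = 2.22 kg / 0.0164167 kg/s = 135.228 s
D = 104.6 mm = 0.1046 m;  h = 9.62 mm = 0.00962 m
ΔT_a = T_lim − T_in = 241.9 − 224.9 = 17 K
γ̇_max² = ΔT_a·ρ·cp / (η·t_res) = [17 × 1173 × 2344] / [4287 × 135.228] = 80.6275 s⁻²
Take the square root: γ̇_max = √(80.6275) = 8.97928 s⁻¹
Solve γ̇ = πDN/h for N: N_max = γ̇_max·h/(π·D) = 8.97928 × 0.00962 / (π × 0.1046) = 0.262866 rev/s = 15.772 rpm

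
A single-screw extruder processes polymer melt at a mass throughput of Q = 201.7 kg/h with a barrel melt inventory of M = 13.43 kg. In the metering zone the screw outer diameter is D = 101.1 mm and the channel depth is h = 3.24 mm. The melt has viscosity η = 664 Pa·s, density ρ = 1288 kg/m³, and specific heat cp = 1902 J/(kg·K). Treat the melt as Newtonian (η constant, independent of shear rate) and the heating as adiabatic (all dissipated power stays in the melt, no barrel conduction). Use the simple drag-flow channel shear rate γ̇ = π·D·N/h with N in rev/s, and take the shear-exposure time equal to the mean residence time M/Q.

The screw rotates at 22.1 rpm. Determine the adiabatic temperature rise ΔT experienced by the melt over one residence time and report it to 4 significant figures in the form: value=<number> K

value=84.70 K

Throughput in SI: Q_s = 201.7 kg/h ÷ 3600 s/h = 0.0560278 kg/s
Mean residence time: t_res = M/Q_s = 13.43 kg / 0.0560278 kg/s = 239.703 s
Convert to SI: D = 0.1011 m, h = 0.00324 m, N = 22.1/60 = 0.368333 rev/s
γ̇ = π D N / h = (π)(0.1011)(0.368333) / 0.00324 = 36.1075 s⁻¹
Adiabatic rise: ΔT = η γ̇² t_res / (ρ cp) = 664·(36.1075)²·239.703 / (1288·1902) = 84.7049 K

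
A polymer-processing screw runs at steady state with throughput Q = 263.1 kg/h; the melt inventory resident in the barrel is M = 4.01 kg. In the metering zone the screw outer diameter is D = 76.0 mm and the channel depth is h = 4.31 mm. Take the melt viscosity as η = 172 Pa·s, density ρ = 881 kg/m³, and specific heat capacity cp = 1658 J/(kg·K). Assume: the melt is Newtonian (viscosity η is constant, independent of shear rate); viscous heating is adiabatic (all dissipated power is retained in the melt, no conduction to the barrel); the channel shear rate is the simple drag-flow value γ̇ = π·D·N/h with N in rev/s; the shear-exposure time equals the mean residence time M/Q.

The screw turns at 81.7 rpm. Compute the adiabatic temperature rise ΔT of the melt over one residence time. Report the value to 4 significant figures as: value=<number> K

Convert throughput: Q = 263.1 kg/h = 263.1/3600 = 0.0730833 kg/s
t_res = M / Q_s = 4.01 ÷ 0.0730833 = 54.8689 s
Convert to SI: D = 0.076 m, h = 0.00431 m, N = 81.7/60 = 1.36167 rev/s
Shear rate: γ̇ = πDN/h = π·0.076·1.36167/0.00431 = 75.4322 s⁻¹
ΔT = η·γ̇²·t_res/(ρ·cp) = [172 × 75.4322² × 54.8689] / [881 × 1658] = 36.7628 K

value=36.76 K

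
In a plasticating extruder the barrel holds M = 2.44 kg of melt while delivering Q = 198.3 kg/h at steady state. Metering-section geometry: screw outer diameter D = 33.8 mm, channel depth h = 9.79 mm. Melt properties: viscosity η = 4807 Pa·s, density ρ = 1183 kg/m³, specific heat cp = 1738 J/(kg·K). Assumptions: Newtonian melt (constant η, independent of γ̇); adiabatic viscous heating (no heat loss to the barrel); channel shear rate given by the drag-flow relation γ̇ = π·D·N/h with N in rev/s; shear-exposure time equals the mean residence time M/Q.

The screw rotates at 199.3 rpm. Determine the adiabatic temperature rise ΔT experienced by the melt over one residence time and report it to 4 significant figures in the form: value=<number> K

Convert throughput: Q = 198.3 kg/h = 198.3/3600 = 0.0550833 kg/s
t_res = M / Q_s = 2.44 / 0.0550833 = 44.2965 s
Geometry in metres: D = 33.8 mm → 0.0338 m, h = 9.79 mm → 0.00979 m; screw speed N = 199.3 rpm = 3.32167 rev/s
γ̇ = π·D·N / h = π · 0.0338 · 3.32167 / 0.00979 = 36.028 s⁻¹
ΔT = η·γ̇²·t_res/(ρ·cp) = [4807 × 36.028² × 44.2965] / [1183 × 1738] = 134.428 K

value=134.4 K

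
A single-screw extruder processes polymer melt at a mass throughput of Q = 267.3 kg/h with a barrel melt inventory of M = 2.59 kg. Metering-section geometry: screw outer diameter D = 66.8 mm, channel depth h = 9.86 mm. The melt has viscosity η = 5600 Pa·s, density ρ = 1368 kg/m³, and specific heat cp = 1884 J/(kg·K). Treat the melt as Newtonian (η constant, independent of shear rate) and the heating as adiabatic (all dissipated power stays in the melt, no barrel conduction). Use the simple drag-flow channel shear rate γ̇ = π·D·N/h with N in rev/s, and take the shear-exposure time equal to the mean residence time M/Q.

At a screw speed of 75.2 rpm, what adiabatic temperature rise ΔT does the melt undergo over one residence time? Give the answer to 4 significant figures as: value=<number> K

value=53.93 K

Throughput in SI: Q_s = 267.3 kg/h ÷ 3600 s/h = 0.07425 kg/s
Mean residence time: t_res = M/Q_s = 2.59 kg / 0.07425 kg/s = 34.8822 s
D = 66.8 mm = 0.0668 m;  h = 9.86 mm = 0.00986 m;  N = 75.2 rpm / 60 = 1.25333 rev/s
γ̇ = π·D·N / h = π · 0.0668 · 1.25333 / 0.00986 = 26.6757 s⁻¹
Adiabatic rise: ΔT = η γ̇² t_res / (ρ cp) = 5600·(26.6757)²·34.8822 / (1368·1884) = 53.9332 K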